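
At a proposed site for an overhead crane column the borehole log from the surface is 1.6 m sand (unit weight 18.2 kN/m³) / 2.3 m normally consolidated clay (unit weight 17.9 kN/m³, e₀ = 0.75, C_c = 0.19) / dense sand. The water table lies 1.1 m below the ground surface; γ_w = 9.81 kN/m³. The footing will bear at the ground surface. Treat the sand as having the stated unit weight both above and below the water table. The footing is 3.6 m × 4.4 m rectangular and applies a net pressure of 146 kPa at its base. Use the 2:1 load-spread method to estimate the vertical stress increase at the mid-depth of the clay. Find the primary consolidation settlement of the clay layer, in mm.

Mid-depth of clay below the ground surface: z = 1.6 + 2.3/2 = 2.75 m.
Total vertical stress at mid-clay: σ_v = 18.2×1.6 + 17.9×1.15 = 49.705 kPa.
Pore pressure: u = 9.81×(2.75 − 1.1) = 16.186 kPa.
Initial effective stress: σ'_0 = σ_v − u = 49.705 − 16.186 = 33.519 kPa.
Stress increase at mid-clay by the 2:1 spreading method:
Δσ = qBL/((B+z)(L+z)) = 146×3.6×4.4/((3.6+2.75)(4.4+2.75)) = 50.936 kPa
Final effective stress: σ'_f = σ'_0 + Δσ = 33.519 + 50.936 = 84.455 kPa.
Normally consolidated clay, so the full stress increment lies on the virgin compression line:
S_c = C_c·H/(1+e₀)·log₁₀(σ'_f/σ'_0) = 0.19×2.3/(1+0.75)×log₁₀(84.455/33.519)
    = 0.24971 × 0.40133 = 0.1002 m

S_c ≈ 100 mm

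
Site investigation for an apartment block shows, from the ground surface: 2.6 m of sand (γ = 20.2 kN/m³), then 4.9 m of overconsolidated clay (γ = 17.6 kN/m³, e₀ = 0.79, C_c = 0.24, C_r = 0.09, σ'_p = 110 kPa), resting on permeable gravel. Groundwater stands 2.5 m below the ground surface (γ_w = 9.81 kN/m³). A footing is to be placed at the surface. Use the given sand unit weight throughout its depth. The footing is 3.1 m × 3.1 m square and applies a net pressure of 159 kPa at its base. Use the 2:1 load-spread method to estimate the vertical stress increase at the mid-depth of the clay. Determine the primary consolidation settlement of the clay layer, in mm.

Mid-depth of clay below the ground surface: z = 2.6 + 4.9/2 = 5.05 m.
Total vertical stress at mid-clay: σ_v = 20.2×2.6 + 17.6×2.45 = 95.64 kPa.
Pore pressure: u = 9.81×(5.05 − 2.5) = 25.015 kPa.
Initial effective stress: σ'_0 = σ_v − u = 95.64 − 25.015 = 70.625 kPa.
Stress increase at mid-clay by the 2:1 spreading method:
Δσ = qBL/((B+z)(L+z)) = 159×3.1×3.1/((3.1+5.05)(3.1+5.05)) = 23.004 kPa
Final effective stress: σ'_f = 70.625 + 23.004 = 93.629 kPa.
σ'_f = 93.629 ≤ σ'_p = 110 kPa, so the clay remains overconsolidated and only the recompression index applies:
S_c = C_r·H/(1+e₀)·log₁₀(σ'_f/σ'_0) = 0.09×4.9/1.79×log₁₀(93.629/70.625)
    = 0.24637 × 0.12245 = 0.03017 m

S_c ≈ 30.2 mm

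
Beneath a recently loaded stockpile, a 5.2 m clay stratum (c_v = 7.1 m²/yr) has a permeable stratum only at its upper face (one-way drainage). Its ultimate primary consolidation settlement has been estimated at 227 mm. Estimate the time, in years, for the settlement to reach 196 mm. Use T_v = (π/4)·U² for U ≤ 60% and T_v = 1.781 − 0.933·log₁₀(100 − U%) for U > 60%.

Drainage path length: H_d = H = 5.2 m (single drainage).
U = S(t)/S_ult = 196/227 = 0.8634.
U > 60%: T_v = 1.781 − 0.933·log₁₀(100 − 86.344) = 0.72173.
t = T_v·H_d²/c_v = 0.72173×5.2²/7.1 = 2.749 years.

t ≈ 2.75 years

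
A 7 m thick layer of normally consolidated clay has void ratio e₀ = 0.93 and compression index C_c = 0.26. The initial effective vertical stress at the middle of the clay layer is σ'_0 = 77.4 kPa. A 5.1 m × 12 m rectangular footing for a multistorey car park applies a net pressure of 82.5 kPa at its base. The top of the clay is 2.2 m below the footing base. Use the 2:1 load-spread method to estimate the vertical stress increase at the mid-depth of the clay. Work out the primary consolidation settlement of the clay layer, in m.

S_c ≈ 0.12 m

Mid-depth of clay below the footing base: z = 2.2 + 7/2 = 5.7 m.
Stress increase at mid-clay by the 2:1 spreading method:
Δσ = qBL/((B+z)(L+z)) = 82.5×5.1×12/((5.1+5.7)(12+5.7)) = 26.412 kPa
Final effective stress: σ'_f = σ'_0 + Δσ = 77.4 + 26.412 = 103.81 kPa.
Normally consolidated clay, so the full stress increment lies on the virgin compression line:
S_c = C_c·H/(1+e₀)·log₁₀(σ'_f/σ'_0) = 0.26×7/(1+0.93)×log₁₀(103.81/77.4)
    = 0.94301 × 0.1275 = 0.1202 m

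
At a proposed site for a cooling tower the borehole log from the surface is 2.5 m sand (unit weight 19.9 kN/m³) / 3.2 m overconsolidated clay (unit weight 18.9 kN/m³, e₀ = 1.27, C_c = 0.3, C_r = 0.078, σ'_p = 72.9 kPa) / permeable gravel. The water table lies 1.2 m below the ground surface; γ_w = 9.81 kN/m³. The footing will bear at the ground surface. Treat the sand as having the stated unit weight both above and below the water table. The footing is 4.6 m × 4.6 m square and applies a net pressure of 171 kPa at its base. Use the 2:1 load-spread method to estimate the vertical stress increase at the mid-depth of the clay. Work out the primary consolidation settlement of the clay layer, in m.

Mid-depth of clay below the ground surface: z = 2.5 + 3.2/2 = 4.1 m.
Total vertical stress at mid-clay: σ_v = 19.9×2.5 + 18.9×1.6 = 79.99 kPa.
Pore pressure: u = 9.81×(4.1 − 1.2) = 28.449 kPa.
Initial effective stress: σ'_0 = σ_v − u = 79.99 − 28.449 = 51.541 kPa.
Stress increase at mid-clay by the 2:1 spreading method:
Δσ = qBL/((B+z)(L+z)) = 171×4.6×4.6/((4.6+4.1)(4.6+4.1)) = 47.805 kPa
Final effective stress: σ'_f = 51.541 + 47.805 = 99.346 kPa.
σ'_f = 99.346 > σ'_p = 72.9 kPa, so the stress path crosses the preconsolidation pressure — recompression up to σ'_p, then virgin compression beyond:
S_c = H/(1+e₀)·[C_r·log₁₀(σ'_p/σ'_0) + C_c·log₁₀(σ'_f/σ'_p)]
    = 3.2/2.27 × [0.078×log₁₀(72.9/51.541) + 0.3×log₁₀(99.346/72.9)]
    = 1.4097 × [0.011745 + 0.040327] = 0.07341 m

S_c ≈ 0.0734 m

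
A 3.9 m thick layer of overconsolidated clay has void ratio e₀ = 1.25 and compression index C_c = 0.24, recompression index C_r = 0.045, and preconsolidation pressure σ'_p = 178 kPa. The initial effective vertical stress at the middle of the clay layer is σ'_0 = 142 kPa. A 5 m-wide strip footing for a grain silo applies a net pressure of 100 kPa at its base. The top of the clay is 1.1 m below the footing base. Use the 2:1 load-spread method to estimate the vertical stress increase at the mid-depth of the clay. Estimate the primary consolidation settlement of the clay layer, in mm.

Mid-depth of clay below the footing base: z = 1.1 + 3.9/2 = 3.05 m.
Stress increase at mid-clay by the 2:1 spreading method:
Δσ = qB/(B+z) = 100×5/(5+3.05) = 62.112 kPa
Final effective stress: σ'_f = 142 + 62.112 = 204.11 kPa.
σ'_f = 204.11 > σ'_p = 178 kPa, so the stress path crosses the preconsolidation pressure — recompression up to σ'_p, then virgin compression beyond:
S_c = H/(1+e₀)·[C_r·log₁₀(σ'_p/σ'_0) + C_c·log₁₀(σ'_f/σ'_p)]
    = 3.9/2.25 × [0.045×log₁₀(178/142) + 0.24×log₁₀(204.11/178)]
    = 1.7333 × [0.0044159 + 0.014267] = 0.03238 m

S_c ≈ 32.4 mm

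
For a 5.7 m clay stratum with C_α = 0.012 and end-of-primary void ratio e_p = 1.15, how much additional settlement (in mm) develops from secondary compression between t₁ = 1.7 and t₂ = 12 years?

S_s ≈ 27 mm

Secondary compression: S_s = C_α·H/(1+e_p)·log₁₀(t₂/t₁)
S_s = 0.012×5.7/(1+1.15)×log₁₀(12/1.7)
    = 0.03181 × 0.8487 = 0.027 m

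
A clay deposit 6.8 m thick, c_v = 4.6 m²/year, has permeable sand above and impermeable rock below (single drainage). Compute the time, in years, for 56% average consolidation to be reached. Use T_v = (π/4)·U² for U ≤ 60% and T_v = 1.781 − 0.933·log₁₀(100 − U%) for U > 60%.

t ≈ 2.48 years

Drainage path length: H_d = H = 6.8 m (single drainage).
U ≤ 60%: T_v = (π/4)·U² = (π/4)×0.56² = 0.2463.
t = T_v·H_d²/c_v = 0.2463×6.8²/4.6 = 2.476 years.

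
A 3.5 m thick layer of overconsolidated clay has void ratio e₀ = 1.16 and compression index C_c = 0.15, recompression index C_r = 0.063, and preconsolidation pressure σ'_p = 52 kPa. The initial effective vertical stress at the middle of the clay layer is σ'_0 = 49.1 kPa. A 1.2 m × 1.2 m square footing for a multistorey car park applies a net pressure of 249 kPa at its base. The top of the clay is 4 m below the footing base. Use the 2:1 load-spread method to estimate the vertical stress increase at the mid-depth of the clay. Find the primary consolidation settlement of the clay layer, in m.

Mid-depth of clay below the footing base: z = 4 + 3.5/2 = 5.75 m.
Stress increase at mid-clay by the 2:1 spreading method:
Δσ = qBL/((B+z)(L+z)) = 249×1.2×1.2/((1.2+5.75)(1.2+5.75)) = 7.4232 kPa
Final effective stress: σ'_f = 49.1 + 7.4232 = 56.523 kPa.
σ'_f = 56.523 > σ'_p = 52 kPa, so the stress path crosses the preconsolidation pressure — recompression up to σ'_p, then virgin compression beyond:
S_c = H/(1+e₀)·[C_r·log₁₀(σ'_p/σ'_0) + C_c·log₁₀(σ'_f/σ'_p)]
    = 3.5/2.16 × [0.063×log₁₀(52/49.1) + 0.15×log₁₀(56.523/52)]
    = 1.6204 × [0.0015701 + 0.0054333] = 0.01135 m

S_c ≈ 0.0113 m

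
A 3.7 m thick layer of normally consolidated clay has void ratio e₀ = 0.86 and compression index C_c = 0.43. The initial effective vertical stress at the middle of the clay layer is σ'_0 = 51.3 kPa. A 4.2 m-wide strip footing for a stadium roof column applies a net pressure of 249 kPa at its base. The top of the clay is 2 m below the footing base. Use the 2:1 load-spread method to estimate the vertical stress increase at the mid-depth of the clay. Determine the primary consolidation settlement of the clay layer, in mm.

S_c ≈ 469 mm

Mid-depth of clay below the footing base: z = 2 + 3.7/2 = 3.85 m.
Stress increase at mid-clay by the 2:1 spreading method:
Δσ = qB/(B+z) = 249×4.2/(4.2+3.85) = 129.91 kPa
Final effective stress: σ'_f = σ'_0 + Δσ = 51.3 + 129.91 = 181.21 kPa.
Normally consolidated clay, so the full stress increment lies on the virgin compression line:
S_c = C_c·H/(1+e₀)·log₁₀(σ'_f/σ'_0) = 0.43×3.7/(1+0.86)×log₁₀(181.21/51.3)
    = 0.85538 × 0.54806 = 0.4688 m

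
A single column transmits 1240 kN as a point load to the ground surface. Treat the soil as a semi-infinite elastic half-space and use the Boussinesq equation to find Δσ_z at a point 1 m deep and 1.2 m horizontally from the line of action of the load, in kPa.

Boussinesq vertical stress below a point load on an elastic half-space:
Δσ_z = 3P/(2πz²) · [1 + (r/z)²]^(−5/2)
r/z = 1.2/1 = 1.2; [1+(r/z)²]^(−5/2) = 0.10753.
Δσ_z = 3×1240/(2π×1²) × 0.10753 = 592.06 × 0.10753 = 63.66 kPa

Δσ_z ≈ 63.7 kPa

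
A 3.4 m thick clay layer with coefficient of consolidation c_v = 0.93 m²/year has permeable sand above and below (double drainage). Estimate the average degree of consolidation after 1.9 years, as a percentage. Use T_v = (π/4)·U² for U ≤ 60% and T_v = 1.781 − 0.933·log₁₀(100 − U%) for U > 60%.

U ≈ 82.1 %

Drainage path length: H_d = H/2 = 1.7 m (double drainage).
T_v = c_v·t/H_d² = 0.93×1.9/1.7² = 0.61142.
T_v = 0.61142 corresponds to the U > 60% branch:
U = 1 − 10^((1.781 − T_v)/0.933)/100 = 0.8207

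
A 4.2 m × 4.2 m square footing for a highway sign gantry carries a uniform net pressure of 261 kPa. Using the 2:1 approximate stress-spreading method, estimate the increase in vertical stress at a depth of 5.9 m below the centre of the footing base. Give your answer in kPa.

By the 2:1 method the load spreads at 1 horizontal : 2 vertical, so at depth z the loaded area has grown by z in each plan dimension:
Δσ = qBL/((B+z)(L+z)) = 261×4.2×4.2/((4.2+5.9)(4.2+5.9)) = 45.133 kPa

Δσ_z ≈ 45.1 kPa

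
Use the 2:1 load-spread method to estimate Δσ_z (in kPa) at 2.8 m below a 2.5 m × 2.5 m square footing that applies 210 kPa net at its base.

By the 2:1 method the load spreads at 1 horizontal : 2 vertical, so at depth z the loaded area has grown by z in each plan dimension:
Δσ = qBL/((B+z)(L+z)) = 210×2.5×2.5/((2.5+2.8)(2.5+2.8)) = 46.725 kPa

Δσ_z ≈ 46.7 kPa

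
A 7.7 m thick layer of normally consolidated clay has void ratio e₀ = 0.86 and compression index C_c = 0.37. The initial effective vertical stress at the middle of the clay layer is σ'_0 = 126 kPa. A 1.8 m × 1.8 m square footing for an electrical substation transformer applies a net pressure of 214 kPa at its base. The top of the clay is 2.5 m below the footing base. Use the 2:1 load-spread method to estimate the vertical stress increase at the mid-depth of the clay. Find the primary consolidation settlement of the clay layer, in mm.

S_c ≈ 53 mm

Mid-depth of clay below the footing base: z = 2.5 + 7.7/2 = 6.35 m.
Stress increase at mid-clay by the 2:1 spreading method:
Δσ = qBL/((B+z)(L+z)) = 214×1.8×1.8/((1.8+6.35)(1.8+6.35)) = 10.439 kPa
Final effective stress: σ'_f = σ'_0 + Δσ = 126 + 10.439 = 136.44 kPa.
Normally consolidated clay, so the full stress increment lies on the virgin compression line:
S_c = C_c·H/(1+e₀)·log₁₀(σ'_f/σ'_0) = 0.37×7.7/(1+0.86)×log₁₀(136.44/126)
    = 1.5317 × 0.034571 = 0.05295 m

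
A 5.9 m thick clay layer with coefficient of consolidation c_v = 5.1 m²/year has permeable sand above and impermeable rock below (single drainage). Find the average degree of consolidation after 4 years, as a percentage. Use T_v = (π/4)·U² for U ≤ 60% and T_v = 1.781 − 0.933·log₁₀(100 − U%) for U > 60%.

U ≈ 80.9 %

Drainage path length: H_d = H = 5.9 m (single drainage).
T_v = c_v·t/H_d² = 5.1×4/5.9² = 0.58604.
T_v = 0.58604 corresponds to the U > 60% branch:
U = 1 − 10^((1.781 − T_v)/0.933)/100 = 0.8091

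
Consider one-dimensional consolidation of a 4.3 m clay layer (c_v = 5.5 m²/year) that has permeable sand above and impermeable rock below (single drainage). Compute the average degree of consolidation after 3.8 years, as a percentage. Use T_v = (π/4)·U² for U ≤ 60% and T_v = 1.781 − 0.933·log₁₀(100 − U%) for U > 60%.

U ≈ 95 %

Drainage path length: H_d = H = 4.3 m (single drainage).
T_v = c_v·t/H_d² = 5.5×3.8/4.3² = 1.1303.
T_v = 1.1303 corresponds to the U > 60% branch:
U = 1 − 10^((1.781 − T_v)/0.933)/100 = 0.9502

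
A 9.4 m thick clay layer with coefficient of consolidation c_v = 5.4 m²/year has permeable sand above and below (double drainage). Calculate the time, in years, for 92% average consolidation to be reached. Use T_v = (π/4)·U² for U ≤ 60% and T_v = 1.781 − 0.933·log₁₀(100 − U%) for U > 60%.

t ≈ 3.84 years

Drainage path length: H_d = H/2 = 4.7 m (double drainage).
U > 60%: T_v = 1.781 − 0.933·log₁₀(100 − 92) = 0.93842.
t = T_v·H_d²/c_v = 0.93842×4.7²/5.4 = 3.839 years.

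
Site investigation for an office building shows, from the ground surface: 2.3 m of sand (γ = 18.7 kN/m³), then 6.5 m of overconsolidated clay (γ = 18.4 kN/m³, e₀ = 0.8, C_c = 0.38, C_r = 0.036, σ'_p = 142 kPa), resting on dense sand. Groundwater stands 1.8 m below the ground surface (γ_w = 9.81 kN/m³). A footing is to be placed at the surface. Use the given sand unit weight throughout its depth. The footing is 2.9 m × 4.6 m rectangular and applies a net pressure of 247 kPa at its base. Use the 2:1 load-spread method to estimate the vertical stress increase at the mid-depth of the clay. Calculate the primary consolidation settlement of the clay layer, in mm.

Mid-depth of clay below the ground surface: z = 2.3 + 6.5/2 = 5.55 m.
Total vertical stress at mid-clay: σ_v = 18.7×2.3 + 18.4×3.25 = 102.81 kPa.
Pore pressure: u = 9.81×(5.55 − 1.8) = 36.788 kPa.
Initial effective stress: σ'_0 = σ_v − u = 102.81 − 36.788 = 66.022 kPa.
Stress increase at mid-clay by the 2:1 spreading method:
Δσ = qBL/((B+z)(L+z)) = 247×2.9×4.6/((2.9+5.55)(4.6+5.55)) = 38.418 kPa
Final effective stress: σ'_f = 66.022 + 38.418 = 104.44 kPa.
σ'_f = 104.44 ≤ σ'_p = 142 kPa, so the clay remains overconsolidated and only the recompression index applies:
S_c = C_r·H/(1+e₀)·log₁₀(σ'_f/σ'_0) = 0.036×6.5/1.8×log₁₀(104.44/66.022)
    = 0.13 × 0.19918 = 0.02589 m

S_c ≈ 25.9 mm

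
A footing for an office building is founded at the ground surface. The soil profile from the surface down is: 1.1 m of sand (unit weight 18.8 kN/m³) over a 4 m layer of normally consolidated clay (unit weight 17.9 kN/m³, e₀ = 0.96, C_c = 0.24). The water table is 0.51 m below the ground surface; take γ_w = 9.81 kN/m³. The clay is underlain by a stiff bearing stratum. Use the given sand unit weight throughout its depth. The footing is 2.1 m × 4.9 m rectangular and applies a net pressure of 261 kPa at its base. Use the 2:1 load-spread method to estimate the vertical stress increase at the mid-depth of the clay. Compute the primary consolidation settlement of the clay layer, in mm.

S_c ≈ 239 mm

Mid-depth of clay below the ground surface: z = 1.1 + 4/2 = 3.1 m.
Total vertical stress at mid-clay: σ_v = 18.8×1.1 + 17.9×2 = 56.48 kPa.
Pore pressure: u = 9.81×(3.1 − 0.51) = 25.408 kPa.
Initial effective stress: σ'_0 = σ_v − u = 56.48 − 25.408 = 31.072 kPa.
Stress increase at mid-clay by the 2:1 spreading method:
Δσ = qBL/((B+z)(L+z)) = 261×2.1×4.9/((2.1+3.1)(4.9+3.1)) = 64.56 kPa
Final effective stress: σ'_f = σ'_0 + Δσ = 31.072 + 64.56 = 95.632 kPa.
Normally consolidated clay, so the full stress increment lies on the virgin compression line:
S_c = C_c·H/(1+e₀)·log₁₀(σ'_f/σ'_0) = 0.24×4/(1+0.96)×log₁₀(95.632/31.072)
    = 0.4898 × 0.48823 = 0.2391 m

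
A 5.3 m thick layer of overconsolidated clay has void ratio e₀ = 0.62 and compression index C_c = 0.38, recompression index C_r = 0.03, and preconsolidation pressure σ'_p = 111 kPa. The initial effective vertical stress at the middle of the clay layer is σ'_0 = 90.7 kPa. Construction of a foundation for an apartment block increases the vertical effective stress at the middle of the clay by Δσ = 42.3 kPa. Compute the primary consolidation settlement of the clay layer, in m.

S_c ≈ 0.106 m

Final effective stress: σ'_f = 90.7 + 42.3 = 133 kPa.
σ'_f = 133 > σ'_p = 111 kPa, so the stress path crosses the preconsolidation pressure — recompression up to σ'_p, then virgin compression beyond:
S_c = H/(1+e₀)·[C_r·log₁₀(σ'_p/σ'_0) + C_c·log₁₀(σ'_f/σ'_p)]
    = 5.3/1.62 × [0.03×log₁₀(111/90.7) + 0.38×log₁₀(133/111)]
    = 3.2716 × [0.0026315 + 0.029841] = 0.1062 m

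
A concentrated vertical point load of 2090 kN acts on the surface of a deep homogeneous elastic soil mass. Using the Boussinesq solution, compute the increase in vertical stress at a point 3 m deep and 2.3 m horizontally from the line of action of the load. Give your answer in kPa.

Δσ_z ≈ 34.9 kPa

Boussinesq vertical stress below a point load on an elastic half-space:
Δσ_z = 3P/(2πz²) · [1 + (r/z)²]^(−5/2)
r/z = 2.3/3 = 0.76667; [1+(r/z)²]^(−5/2) = 0.31479.
Δσ_z = 3×2090/(2π×3²) × 0.31479 = 110.88 × 0.31479 = 34.9 kPa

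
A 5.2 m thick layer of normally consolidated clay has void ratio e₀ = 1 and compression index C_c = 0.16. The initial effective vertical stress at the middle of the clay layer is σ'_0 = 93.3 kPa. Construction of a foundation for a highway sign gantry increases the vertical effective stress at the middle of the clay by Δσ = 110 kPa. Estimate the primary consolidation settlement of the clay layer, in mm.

S_c ≈ 141 mm

Final effective stress: σ'_f = σ'_0 + Δσ = 93.3 + 110 = 203.3 kPa.
Normally consolidated clay, so the full stress increment lies on the virgin compression line:
S_c = C_c·H/(1+e₀)·log₁₀(σ'_f/σ'_0) = 0.16×5.2/(1+1)×log₁₀(203.3/93.3)
    = 0.416 × 0.33826 = 0.1407 m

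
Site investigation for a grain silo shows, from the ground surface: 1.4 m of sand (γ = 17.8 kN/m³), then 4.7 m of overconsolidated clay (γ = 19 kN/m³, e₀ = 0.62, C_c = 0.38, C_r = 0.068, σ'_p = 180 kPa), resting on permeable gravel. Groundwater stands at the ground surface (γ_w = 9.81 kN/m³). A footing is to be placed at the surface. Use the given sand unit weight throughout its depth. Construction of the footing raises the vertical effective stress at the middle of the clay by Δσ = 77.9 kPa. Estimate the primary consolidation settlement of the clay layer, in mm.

S_c ≈ 104 mm

Mid-depth of clay below the ground surface: z = 1.4 + 4.7/2 = 3.75 m.
Total vertical stress at mid-clay: σ_v = 17.8×1.4 + 19×2.35 = 69.57 kPa.
Pore pressure: u = 9.81×(3.75 − 0) = 36.788 kPa.
Initial effective stress: σ'_0 = σ_v − u = 69.57 − 36.788 = 32.782 kPa.
Final effective stress: σ'_f = 32.782 + 77.9 = 110.68 kPa.
σ'_f = 110.68 ≤ σ'_p = 180 kPa, so the clay remains overconsolidated and only the recompression index applies:
S_c = C_r·H/(1+e₀)·log₁₀(σ'_f/σ'_0) = 0.068×4.7/1.62×log₁₀(110.68/32.782)
    = 0.19728 × 0.52843 = 0.1042 m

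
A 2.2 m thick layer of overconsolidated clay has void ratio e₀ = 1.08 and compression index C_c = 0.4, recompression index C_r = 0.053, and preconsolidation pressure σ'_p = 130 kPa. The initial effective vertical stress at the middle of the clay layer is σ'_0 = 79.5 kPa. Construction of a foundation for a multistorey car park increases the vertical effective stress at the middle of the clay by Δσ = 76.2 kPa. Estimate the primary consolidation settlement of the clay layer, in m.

Final effective stress: σ'_f = 79.5 + 76.2 = 155.7 kPa.
σ'_f = 155.7 > σ'_p = 130 kPa, so the stress path crosses the preconsolidation pressure — recompression up to σ'_p, then virgin compression beyond:
S_c = H/(1+e₀)·[C_r·log₁₀(σ'_p/σ'_0) + C_c·log₁₀(σ'_f/σ'_p)]
    = 2.2/2.08 × [0.053×log₁₀(130/79.5) + 0.4×log₁₀(155.7/130)]
    = 1.0577 × [0.01132 + 0.031338] = 0.04512 m

S_c ≈ 0.0451 m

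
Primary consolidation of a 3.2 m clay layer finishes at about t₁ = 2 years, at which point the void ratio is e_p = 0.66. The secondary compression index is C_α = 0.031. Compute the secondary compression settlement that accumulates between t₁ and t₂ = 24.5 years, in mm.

Secondary compression: S_s = C_α·H/(1+e_p)·log₁₀(t₂/t₁)
S_s = 0.031×3.2/(1+0.66)×log₁₀(24.5/2)
    = 0.05976 × 1.088 = 0.06503 m

S_s ≈ 65 mm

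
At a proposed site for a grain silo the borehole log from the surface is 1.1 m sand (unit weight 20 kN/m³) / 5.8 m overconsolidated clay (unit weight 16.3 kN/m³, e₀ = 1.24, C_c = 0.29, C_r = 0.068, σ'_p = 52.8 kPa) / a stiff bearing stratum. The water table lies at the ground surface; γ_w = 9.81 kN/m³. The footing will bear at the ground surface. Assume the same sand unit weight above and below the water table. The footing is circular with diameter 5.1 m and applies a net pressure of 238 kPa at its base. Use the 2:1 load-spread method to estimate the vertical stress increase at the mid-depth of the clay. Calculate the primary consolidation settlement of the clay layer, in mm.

S_c ≈ 267 mm

Mid-depth of clay below the ground surface: z = 1.1 + 5.8/2 = 4 m.
Total vertical stress at mid-clay: σ_v = 20×1.1 + 16.3×2.9 = 69.27 kPa.
Pore pressure: u = 9.81×(4 − 0) = 39.24 kPa.
Initial effective stress: σ'_0 = σ_v − u = 69.27 − 39.24 = 30.03 kPa.
Stress increase at mid-clay by the 2:1 spreading method:
Δσ ≈ qD²/(D+z)² = 238×5.1²/(5.1+4)² = 74.754 kPa
Final effective stress: σ'_f = 30.03 + 74.754 = 104.78 kPa.
σ'_f = 104.78 > σ'_p = 52.8 kPa, so the stress path crosses the preconsolidation pressure — recompression up to σ'_p, then virgin compression beyond:
S_c = H/(1+e₀)·[C_r·log₁₀(σ'_p/σ'_0) + C_c·log₁₀(σ'_f/σ'_p)]
    = 5.8/2.24 × [0.068×log₁₀(52.8/30.03) + 0.29×log₁₀(104.78/52.8)]
    = 2.5893 × [0.016665 + 0.086317] = 0.2667 m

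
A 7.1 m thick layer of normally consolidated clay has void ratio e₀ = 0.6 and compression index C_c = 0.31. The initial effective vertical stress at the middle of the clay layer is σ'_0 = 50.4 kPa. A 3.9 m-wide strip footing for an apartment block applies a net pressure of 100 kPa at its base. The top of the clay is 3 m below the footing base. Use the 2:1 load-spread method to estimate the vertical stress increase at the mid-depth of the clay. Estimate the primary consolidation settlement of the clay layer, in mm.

Mid-depth of clay below the footing base: z = 3 + 7.1/2 = 6.55 m.
Stress increase at mid-clay by the 2:1 spreading method:
Δσ = qB/(B+z) = 100×3.9/(3.9+6.55) = 37.321 kPa
Final effective stress: σ'_f = σ'_0 + Δσ = 50.4 + 37.321 = 87.721 kPa.
Normally consolidated clay, so the full stress increment lies on the virgin compression line:
S_c = C_c·H/(1+e₀)·log₁₀(σ'_f/σ'_0) = 0.31×7.1/(1+0.6)×log₁₀(87.721/50.4)
    = 1.3756 × 0.24067 = 0.3311 m

S_c ≈ 331 mm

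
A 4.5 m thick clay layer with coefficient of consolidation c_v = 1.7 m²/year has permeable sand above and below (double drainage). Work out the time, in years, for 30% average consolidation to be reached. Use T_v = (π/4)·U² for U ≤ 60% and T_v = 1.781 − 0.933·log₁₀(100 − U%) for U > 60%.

t ≈ 0.21 years

Drainage path length: H_d = H/2 = 2.25 m (double drainage).
U ≤ 60%: T_v = (π/4)·U² = (π/4)×0.3² = 0.070686.
t = T_v·H_d²/c_v = 0.070686×2.25²/1.7 = 0.2105 years.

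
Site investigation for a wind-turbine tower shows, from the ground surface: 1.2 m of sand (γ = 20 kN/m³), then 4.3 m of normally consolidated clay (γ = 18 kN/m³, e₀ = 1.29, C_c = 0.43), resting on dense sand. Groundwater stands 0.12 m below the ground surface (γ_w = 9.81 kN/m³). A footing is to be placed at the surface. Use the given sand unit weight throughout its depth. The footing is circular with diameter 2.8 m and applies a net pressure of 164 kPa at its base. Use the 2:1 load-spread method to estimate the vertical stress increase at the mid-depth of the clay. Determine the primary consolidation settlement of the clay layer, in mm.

Mid-depth of clay below the ground surface: z = 1.2 + 4.3/2 = 3.35 m.
Total vertical stress at mid-clay: σ_v = 20×1.2 + 18×2.15 = 62.7 kPa.
Pore pressure: u = 9.81×(3.35 − 0.12) = 31.686 kPa.
Initial effective stress: σ'_0 = σ_v − u = 62.7 − 31.686 = 31.014 kPa.
Stress increase at mid-clay by the 2:1 spreading method:
Δσ ≈ qD²/(D+z)² = 164×2.8²/(2.8+3.35)² = 33.995 kPa
Final effective stress: σ'_f = σ'_0 + Δσ = 31.014 + 33.995 = 65.009 kPa.
Normally consolidated clay, so the full stress increment lies on the virgin compression line:
S_c = C_c·H/(1+e₀)·log₁₀(σ'_f/σ'_0) = 0.43×4.3/(1+1.29)×log₁₀(65.009/31.014)
    = 0.80742 × 0.32142 = 0.2595 m

S_c ≈ 260 mm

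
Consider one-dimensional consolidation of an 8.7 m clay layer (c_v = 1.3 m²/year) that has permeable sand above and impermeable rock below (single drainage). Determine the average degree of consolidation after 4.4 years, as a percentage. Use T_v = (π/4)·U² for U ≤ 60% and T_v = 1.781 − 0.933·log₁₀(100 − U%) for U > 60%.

Drainage path length: H_d = H = 8.7 m (single drainage).
T_v = c_v·t/H_d² = 1.3×4.4/8.7² = 0.075571.
T_v = 0.075571 corresponds to the U ≤ 60% branch:
U = √(4T_v/π) = 0.3102

U ≈ 31 %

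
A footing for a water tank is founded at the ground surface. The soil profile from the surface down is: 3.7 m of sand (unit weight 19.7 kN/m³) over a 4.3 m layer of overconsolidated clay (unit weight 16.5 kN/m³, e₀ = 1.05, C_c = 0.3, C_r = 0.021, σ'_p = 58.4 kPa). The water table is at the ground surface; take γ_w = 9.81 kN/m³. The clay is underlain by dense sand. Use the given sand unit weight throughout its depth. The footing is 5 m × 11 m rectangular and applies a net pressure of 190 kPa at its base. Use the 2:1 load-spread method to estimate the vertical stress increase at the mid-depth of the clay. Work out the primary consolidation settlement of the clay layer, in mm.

Mid-depth of clay below the ground surface: z = 3.7 + 4.3/2 = 5.85 m.
Total vertical stress at mid-clay: σ_v = 19.7×3.7 + 16.5×2.15 = 108.37 kPa.
Pore pressure: u = 9.81×(5.85 − 0) = 57.389 kPa.
Initial effective stress: σ'_0 = σ_v − u = 108.37 − 57.389 = 50.981 kPa.
Stress increase at mid-clay by the 2:1 spreading method:
Δσ = qBL/((B+z)(L+z)) = 190×5×11/((5+5.85)(11+5.85)) = 57.159 kPa
Final effective stress: σ'_f = 50.981 + 57.159 = 108.14 kPa.
σ'_f = 108.14 > σ'_p = 58.4 kPa, so the stress path crosses the preconsolidation pressure — recompression up to σ'_p, then virgin compression beyond:
S_c = H/(1+e₀)·[C_r·log₁₀(σ'_p/σ'_0) + C_c·log₁₀(σ'_f/σ'_p)]
    = 4.3/2.05 × [0.021×log₁₀(58.4/50.981) + 0.3×log₁₀(108.14/58.4)]
    = 2.0976 × [0.0012391 + 0.080272] = 0.171 m

S_c ≈ 171 mm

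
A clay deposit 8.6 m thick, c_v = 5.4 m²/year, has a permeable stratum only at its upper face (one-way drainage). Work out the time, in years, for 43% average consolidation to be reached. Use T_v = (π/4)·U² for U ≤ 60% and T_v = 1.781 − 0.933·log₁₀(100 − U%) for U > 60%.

Drainage path length: H_d = H = 8.6 m (single drainage).
U ≤ 60%: T_v = (π/4)·U² = (π/4)×0.43² = 0.14522.
t = T_v·H_d²/c_v = 0.14522×8.6²/5.4 = 1.989 years.

t ≈ 1.99 years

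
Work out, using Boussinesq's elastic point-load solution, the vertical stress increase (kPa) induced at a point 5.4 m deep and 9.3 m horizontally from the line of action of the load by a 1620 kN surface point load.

Δσ_z ≈ 0.847 kPa

Boussinesq vertical stress below a point load on an elastic half-space:
Δσ_z = 3P/(2πz²) · [1 + (r/z)²]^(−5/2)
r/z = 9.3/5.4 = 1.7222; [1+(r/z)²]^(−5/2) = 0.031923.
Δσ_z = 3×1620/(2π×5.4²) × 0.031923 = 26.526 × 0.031923 = 0.8468 kPa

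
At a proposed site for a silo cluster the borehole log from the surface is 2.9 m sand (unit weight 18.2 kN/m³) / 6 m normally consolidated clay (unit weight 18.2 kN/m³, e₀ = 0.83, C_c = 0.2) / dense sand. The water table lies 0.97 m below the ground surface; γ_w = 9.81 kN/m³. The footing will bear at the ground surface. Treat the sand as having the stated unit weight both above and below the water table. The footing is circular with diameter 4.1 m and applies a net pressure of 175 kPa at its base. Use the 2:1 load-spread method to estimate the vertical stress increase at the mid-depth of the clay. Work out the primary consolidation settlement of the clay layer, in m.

S_c ≈ 0.115 m

Mid-depth of clay below the ground surface: z = 2.9 + 6/2 = 5.9 m.
Total vertical stress at mid-clay: σ_v = 18.2×2.9 + 18.2×3 = 107.38 kPa.
Pore pressure: u = 9.81×(5.9 − 0.97) = 48.363 kPa.
Initial effective stress: σ'_0 = σ_v − u = 107.38 − 48.363 = 59.017 kPa.
Stress increase at mid-clay by the 2:1 spreading method:
Δσ ≈ qD²/(D+z)² = 175×4.1²/(4.1+5.9)² = 29.418 kPa
Final effective stress: σ'_f = σ'_0 + Δσ = 59.017 + 29.418 = 88.435 kPa.
Normally consolidated clay, so the full stress increment lies on the virgin compression line:
S_c = C_c·H/(1+e₀)·log₁₀(σ'_f/σ'_0) = 0.2×6/(1+0.83)×log₁₀(88.435/59.017)
    = 0.65574 × 0.17565 = 0.1152 m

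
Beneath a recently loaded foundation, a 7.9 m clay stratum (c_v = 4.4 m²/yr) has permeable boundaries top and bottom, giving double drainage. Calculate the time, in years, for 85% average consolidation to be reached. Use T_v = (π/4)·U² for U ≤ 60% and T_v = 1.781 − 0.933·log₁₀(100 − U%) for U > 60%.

Drainage path length: H_d = H/2 = 3.95 m (double drainage).
U > 60%: T_v = 1.781 − 0.933·log₁₀(100 − 85) = 0.68371.
t = T_v·H_d²/c_v = 0.68371×3.95²/4.4 = 2.424 years.

t ≈ 2.42 years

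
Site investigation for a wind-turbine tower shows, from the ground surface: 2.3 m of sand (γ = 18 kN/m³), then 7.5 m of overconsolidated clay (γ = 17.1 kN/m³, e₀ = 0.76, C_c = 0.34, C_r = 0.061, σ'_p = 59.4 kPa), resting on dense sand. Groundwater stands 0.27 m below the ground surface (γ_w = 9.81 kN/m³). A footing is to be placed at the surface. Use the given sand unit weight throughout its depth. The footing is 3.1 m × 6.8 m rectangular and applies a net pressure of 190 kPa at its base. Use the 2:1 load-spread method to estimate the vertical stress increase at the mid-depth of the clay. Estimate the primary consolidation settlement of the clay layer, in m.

Mid-depth of clay below the ground surface: z = 2.3 + 7.5/2 = 6.05 m.
Total vertical stress at mid-clay: σ_v = 18×2.3 + 17.1×3.75 = 105.53 kPa.
Pore pressure: u = 9.81×(6.05 − 0.27) = 56.702 kPa.
Initial effective stress: σ'_0 = σ_v − u = 105.53 − 56.702 = 48.828 kPa.
Stress increase at mid-clay by the 2:1 spreading method:
Δσ = qBL/((B+z)(L+z)) = 190×3.1×6.8/((3.1+6.05)(6.8+6.05)) = 34.064 kPa
Final effective stress: σ'_f = 48.828 + 34.064 = 82.892 kPa.
σ'_f = 82.892 > σ'_p = 59.4 kPa, so the stress path crosses the preconsolidation pressure — recompression up to σ'_p, then virgin compression beyond:
S_c = H/(1+e₀)·[C_r·log₁₀(σ'_p/σ'_0) + C_c·log₁₀(σ'_f/σ'_p)]
    = 7.5/1.76 × [0.061×log₁₀(59.4/48.828) + 0.34×log₁₀(82.892/59.4)]
    = 4.2614 × [0.0051922 + 0.049207] = 0.2318 m

S_c ≈ 0.232 m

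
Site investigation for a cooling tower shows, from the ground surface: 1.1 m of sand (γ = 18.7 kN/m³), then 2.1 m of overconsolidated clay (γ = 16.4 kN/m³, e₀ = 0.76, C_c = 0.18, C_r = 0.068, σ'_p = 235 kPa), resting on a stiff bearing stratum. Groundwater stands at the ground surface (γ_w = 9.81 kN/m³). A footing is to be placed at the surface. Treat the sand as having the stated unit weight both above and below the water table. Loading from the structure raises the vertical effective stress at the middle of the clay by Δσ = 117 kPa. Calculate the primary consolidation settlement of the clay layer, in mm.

Mid-depth of clay below the ground surface: z = 1.1 + 2.1/2 = 2.15 m.
Total vertical stress at mid-clay: σ_v = 18.7×1.1 + 16.4×1.05 = 37.79 kPa.
Pore pressure: u = 9.81×(2.15 − 0) = 21.091 kPa.
Initial effective stress: σ'_0 = σ_v − u = 37.79 − 21.091 = 16.699 kPa.
Final effective stress: σ'_f = 16.699 + 117 = 133.7 kPa.
σ'_f = 133.7 ≤ σ'_p = 235 kPa, so the clay remains overconsolidated and only the recompression index applies:
S_c = C_r·H/(1+e₀)·log₁₀(σ'_f/σ'_0) = 0.068×2.1/1.76×log₁₀(133.7/16.699)
    = 0.081138 × 0.90344 = 0.0733 m

S_c ≈ 73.3 mm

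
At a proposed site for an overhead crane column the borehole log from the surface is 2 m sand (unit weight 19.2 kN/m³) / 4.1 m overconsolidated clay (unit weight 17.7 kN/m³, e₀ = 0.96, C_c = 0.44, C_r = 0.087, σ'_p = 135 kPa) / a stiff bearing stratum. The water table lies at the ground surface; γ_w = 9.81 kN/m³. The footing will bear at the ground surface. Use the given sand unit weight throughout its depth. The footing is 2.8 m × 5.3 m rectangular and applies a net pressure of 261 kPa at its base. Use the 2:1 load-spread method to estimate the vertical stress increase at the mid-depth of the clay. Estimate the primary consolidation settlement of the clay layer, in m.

Mid-depth of clay below the ground surface: z = 2 + 4.1/2 = 4.05 m.
Total vertical stress at mid-clay: σ_v = 19.2×2 + 17.7×2.05 = 74.685 kPa.
Pore pressure: u = 9.81×(4.05 − 0) = 39.73 kPa.
Initial effective stress: σ'_0 = σ_v − u = 74.685 − 39.73 = 34.955 kPa.
Stress increase at mid-clay by the 2:1 spreading method:
Δσ = qBL/((B+z)(L+z)) = 261×2.8×5.3/((2.8+4.05)(5.3+4.05)) = 60.474 kPa
Final effective stress: σ'_f = 34.955 + 60.474 = 95.429 kPa.
σ'_f = 95.429 ≤ σ'_p = 135 kPa, so the clay remains overconsolidated and only the recompression index applies:
S_c = C_r·H/(1+e₀)·log₁₀(σ'_f/σ'_0) = 0.087×4.1/1.96×log₁₀(95.429/34.955)
    = 0.18199 × 0.43617 = 0.07938 m

S_c ≈ 0.0794 m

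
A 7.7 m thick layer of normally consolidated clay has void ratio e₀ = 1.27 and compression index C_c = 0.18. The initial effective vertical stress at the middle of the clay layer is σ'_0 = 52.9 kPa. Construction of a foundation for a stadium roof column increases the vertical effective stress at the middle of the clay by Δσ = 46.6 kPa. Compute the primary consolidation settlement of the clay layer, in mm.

Final effective stress: σ'_f = σ'_0 + Δσ = 52.9 + 46.6 = 99.5 kPa.
Normally consolidated clay, so the full stress increment lies on the virgin compression line:
S_c = C_c·H/(1+e₀)·log₁₀(σ'_f/σ'_0) = 0.18×7.7/(1+1.27)×log₁₀(99.5/52.9)
    = 0.61057 × 0.27437 = 0.1675 m

S_c ≈ 168 mm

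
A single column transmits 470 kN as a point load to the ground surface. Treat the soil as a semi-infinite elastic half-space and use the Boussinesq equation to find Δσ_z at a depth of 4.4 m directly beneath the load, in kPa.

Δσ_z ≈ 11.6 kPa

Boussinesq vertical stress below a point load on an elastic half-space:
Δσ_z = 3P/(2πz²) · [1 + (r/z)²]^(−5/2)
r/z = 0/4.4 = 0; [1+(r/z)²]^(−5/2) = 1.
Δσ_z = 3×470/(2π×4.4²) × 1 = 11.591 × 1 = 11.59 kPa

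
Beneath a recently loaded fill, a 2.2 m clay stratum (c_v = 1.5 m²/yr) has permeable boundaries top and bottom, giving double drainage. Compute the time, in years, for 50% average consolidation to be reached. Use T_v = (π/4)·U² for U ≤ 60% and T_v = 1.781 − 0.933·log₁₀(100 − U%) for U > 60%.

t ≈ 0.158 years

Drainage path length: H_d = H/2 = 1.1 m (double drainage).
U ≤ 60%: T_v = (π/4)·U² = (π/4)×0.5² = 0.19635.
t = T_v·H_d²/c_v = 0.19635×1.1²/1.5 = 0.1584 years.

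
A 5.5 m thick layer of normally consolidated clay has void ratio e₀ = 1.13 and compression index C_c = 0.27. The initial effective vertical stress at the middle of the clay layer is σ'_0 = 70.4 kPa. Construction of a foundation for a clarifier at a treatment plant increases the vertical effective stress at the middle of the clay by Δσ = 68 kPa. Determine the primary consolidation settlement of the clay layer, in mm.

S_c ≈ 205 mm

Final effective stress: σ'_f = σ'_0 + Δσ = 70.4 + 68 = 138.4 kPa.
Normally consolidated clay, so the full stress increment lies on the virgin compression line:
S_c = C_c·H/(1+e₀)·log₁₀(σ'_f/σ'_0) = 0.27×5.5/(1+1.13)×log₁₀(138.4/70.4)
    = 0.69718 × 0.29356 = 0.2047 m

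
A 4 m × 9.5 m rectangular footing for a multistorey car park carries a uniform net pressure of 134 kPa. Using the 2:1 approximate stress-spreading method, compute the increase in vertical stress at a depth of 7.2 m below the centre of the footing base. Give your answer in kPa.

Δσ_z ≈ 27.2 kPa

By the 2:1 method the load spreads at 1 horizontal : 2 vertical, so at depth z the loaded area has grown by z in each plan dimension:
Δσ = qBL/((B+z)(L+z)) = 134×4×9.5/((4+7.2)(9.5+7.2)) = 27.224 kPa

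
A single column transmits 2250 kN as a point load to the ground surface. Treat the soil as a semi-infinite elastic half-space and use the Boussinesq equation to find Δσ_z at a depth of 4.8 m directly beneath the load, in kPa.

Boussinesq vertical stress below a point load on an elastic half-space:
Δσ_z = 3P/(2πz²) · [1 + (r/z)²]^(−5/2)
r/z = 0/4.8 = 0; [1+(r/z)²]^(−5/2) = 1.
Δσ_z = 3×2250/(2π×4.8²) × 1 = 46.627 × 1 = 46.63 kPa

Δσ_z ≈ 46.6 kPa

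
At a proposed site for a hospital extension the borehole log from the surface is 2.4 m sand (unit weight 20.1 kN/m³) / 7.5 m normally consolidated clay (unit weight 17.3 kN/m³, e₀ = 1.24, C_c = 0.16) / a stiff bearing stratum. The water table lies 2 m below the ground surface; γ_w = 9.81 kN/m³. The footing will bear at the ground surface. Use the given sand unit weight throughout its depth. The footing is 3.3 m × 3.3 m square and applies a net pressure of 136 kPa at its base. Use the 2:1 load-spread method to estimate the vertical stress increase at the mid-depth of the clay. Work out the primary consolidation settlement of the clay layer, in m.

S_c ≈ 0.048 m

Mid-depth of clay below the ground surface: z = 2.4 + 7.5/2 = 6.15 m.
Total vertical stress at mid-clay: σ_v = 20.1×2.4 + 17.3×3.75 = 113.12 kPa.
Pore pressure: u = 9.81×(6.15 − 2) = 40.712 kPa.
Initial effective stress: σ'_0 = σ_v − u = 113.12 − 40.712 = 72.408 kPa.
Stress increase at mid-clay by the 2:1 spreading method:
Δσ = qBL/((B+z)(L+z)) = 136×3.3×3.3/((3.3+6.15)(3.3+6.15)) = 16.585 kPa
Final effective stress: σ'_f = σ'_0 + Δσ = 72.408 + 16.585 = 88.993 kPa.
Normally consolidated clay, so the full stress increment lies on the virgin compression line:
S_c = C_c·H/(1+e₀)·log₁₀(σ'_f/σ'_0) = 0.16×7.5/(1+1.24)×log₁₀(88.993/72.408)
    = 0.53571 × 0.089569 = 0.04798 m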